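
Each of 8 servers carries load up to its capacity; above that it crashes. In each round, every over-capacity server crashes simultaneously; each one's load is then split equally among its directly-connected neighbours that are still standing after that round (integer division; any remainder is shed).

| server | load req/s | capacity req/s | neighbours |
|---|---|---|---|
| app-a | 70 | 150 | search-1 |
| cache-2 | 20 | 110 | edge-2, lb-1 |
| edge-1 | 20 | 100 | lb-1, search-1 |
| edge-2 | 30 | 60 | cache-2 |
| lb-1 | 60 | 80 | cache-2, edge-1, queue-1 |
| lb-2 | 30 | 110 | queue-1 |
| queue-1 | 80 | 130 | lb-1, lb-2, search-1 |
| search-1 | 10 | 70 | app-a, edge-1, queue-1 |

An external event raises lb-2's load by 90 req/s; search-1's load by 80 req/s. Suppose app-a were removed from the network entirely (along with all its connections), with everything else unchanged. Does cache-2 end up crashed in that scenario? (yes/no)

With app-a removed:
Round 1 — lb-2 at 120 > 110; search-1 at 90 > 70. lb-2, search-1 crash.
  lb-2 sheds 120 req/s to queue-1: 120 each.
    queue-1: 80+120 = 200 > 130
  search-1 sheds 90 req/s to edge-1, queue-1: 45 each.
    edge-1: 20+45 = 65 ≤ 100
    queue-1: 200+45 = 245 > 130
Round 2 — queue-1 crashes.
  queue-1 sheds 245 req/s to lb-1: 245 each.
    lb-1: 60+245 = 305 > 80
Round 3 — lb-1 crashes.
  lb-1 sheds 305 req/s to cache-2, edge-1: 152 each (1 lost).
    cache-2: 20+152 = 172 > 110
    edge-1: 65+152 = 217 > 100
Round 4 — cache-2, edge-1 crash.
  cache-2 sheds 172 req/s to edge-2: 172 each.
    edge-2: 30+172 = 202 > 60
  edge-1 sheds 217 req/s: no online neighbours, lost.
Round 5 — edge-2 crashes.
  edge-2 sheds 202 req/s: no online neighbours, lost.
No further crashes.

yes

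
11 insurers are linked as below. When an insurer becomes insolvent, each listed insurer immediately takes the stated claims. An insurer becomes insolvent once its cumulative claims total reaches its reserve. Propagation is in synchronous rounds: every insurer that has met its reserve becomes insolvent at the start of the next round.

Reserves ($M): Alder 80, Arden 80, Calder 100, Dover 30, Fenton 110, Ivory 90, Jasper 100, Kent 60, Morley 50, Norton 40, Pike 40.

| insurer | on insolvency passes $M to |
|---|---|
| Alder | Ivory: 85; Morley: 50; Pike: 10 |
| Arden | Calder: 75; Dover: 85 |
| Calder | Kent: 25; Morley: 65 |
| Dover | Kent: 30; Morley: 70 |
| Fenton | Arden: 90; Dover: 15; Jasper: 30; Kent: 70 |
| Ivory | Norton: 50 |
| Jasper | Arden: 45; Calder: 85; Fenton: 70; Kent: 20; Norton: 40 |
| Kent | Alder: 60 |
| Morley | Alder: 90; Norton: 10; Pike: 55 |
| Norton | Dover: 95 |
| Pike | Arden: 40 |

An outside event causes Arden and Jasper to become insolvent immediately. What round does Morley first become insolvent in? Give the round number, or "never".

3

Round 1 — Arden, Jasper become insolvent (initial).
  Calder: +75+85 → 160 ≥ 100
  Dover: +85 → 85 ≥ 30
  Fenton: +70 → 70 < 110
  Kent: +20 → 20 < 60
  Norton: +40 → 40 ≥ 40
Round 2 — Calder, Dover, Norton become insolvent.
  Kent: +25+30 → 75 ≥ 60
  Morley: +65+70 → 135 ≥ 50
Round 3 — Kent, Morley become insolvent.
  Alder: +60+90 → 150 ≥ 80
  Pike: +55 → 55 ≥ 40
Round 4 — Alder, Pike become insolvent.
  Ivory: +85 → 85 < 90
No further insolvencies.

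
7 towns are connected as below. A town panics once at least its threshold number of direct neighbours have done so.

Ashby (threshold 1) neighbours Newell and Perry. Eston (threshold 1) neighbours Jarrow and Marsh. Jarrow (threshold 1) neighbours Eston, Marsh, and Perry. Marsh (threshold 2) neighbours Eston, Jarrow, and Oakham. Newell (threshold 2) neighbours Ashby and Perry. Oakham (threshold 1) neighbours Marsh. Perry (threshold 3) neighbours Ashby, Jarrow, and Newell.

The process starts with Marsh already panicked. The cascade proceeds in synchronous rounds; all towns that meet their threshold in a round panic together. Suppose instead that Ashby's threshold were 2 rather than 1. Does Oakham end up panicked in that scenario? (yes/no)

With Ashby's threshold at 2:
Round 1 — Marsh panics (initial).
Round 2 — checking thresholds:
  Eston: 1 of 2 neighbours ≥ 1, panics.
  Jarrow: 1 of 3 neighbours ≥ 1, panics.
  Oakham: 1 of 1 neighbours ≥ 1, panics.
Round 3 — no new panics; cascade stops.

yes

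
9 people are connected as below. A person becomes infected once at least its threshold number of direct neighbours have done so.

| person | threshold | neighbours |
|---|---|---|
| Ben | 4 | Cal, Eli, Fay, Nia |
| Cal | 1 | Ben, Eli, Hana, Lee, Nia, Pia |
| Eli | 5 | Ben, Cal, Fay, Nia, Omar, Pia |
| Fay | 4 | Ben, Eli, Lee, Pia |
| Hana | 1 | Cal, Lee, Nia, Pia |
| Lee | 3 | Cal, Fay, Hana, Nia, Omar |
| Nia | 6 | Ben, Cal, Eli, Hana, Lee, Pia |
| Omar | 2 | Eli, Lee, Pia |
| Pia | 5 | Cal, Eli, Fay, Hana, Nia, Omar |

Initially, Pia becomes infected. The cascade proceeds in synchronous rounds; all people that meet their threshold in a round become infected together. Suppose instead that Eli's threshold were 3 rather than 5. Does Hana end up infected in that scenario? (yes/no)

With Eli's threshold at 3:
Round 1 — Pia becomes infected (initial).
Round 2 — checking thresholds:
  Cal: 1 of 6 neighbours ≥ 1, becomes infected.
  Eli: 1 of 6 neighbours < 3, below threshold.
  Fay: 1 of 4 neighbours < 4, below threshold.
  Hana: 1 of 4 neighbours ≥ 1, becomes infected.
  Nia: 1 of 6 neighbours < 6, below threshold.
  Omar: 1 of 3 neighbours < 2, below threshold.
Round 3 — no new infections; cascade stops.

yes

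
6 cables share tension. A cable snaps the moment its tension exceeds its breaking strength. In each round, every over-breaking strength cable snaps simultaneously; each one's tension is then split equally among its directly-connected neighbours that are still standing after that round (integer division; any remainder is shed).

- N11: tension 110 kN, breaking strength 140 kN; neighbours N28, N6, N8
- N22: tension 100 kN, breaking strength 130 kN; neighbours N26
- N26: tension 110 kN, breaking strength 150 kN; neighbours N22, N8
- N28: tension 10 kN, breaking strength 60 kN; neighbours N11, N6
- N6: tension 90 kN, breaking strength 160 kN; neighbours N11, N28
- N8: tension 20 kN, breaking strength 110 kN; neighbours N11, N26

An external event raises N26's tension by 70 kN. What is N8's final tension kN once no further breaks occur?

110

Round 1 — N26 at 180 > 150. N26 snaps.
  N26 sheds 180 kN to N22, N8: 90 each.
    N22: 100+90 = 190 > 130
    N8: 20+90 = 110 ≤ 110
Round 2 — N22 snaps.
  N22 sheds 190 kN: no online neighbours, lost.
No further breaks.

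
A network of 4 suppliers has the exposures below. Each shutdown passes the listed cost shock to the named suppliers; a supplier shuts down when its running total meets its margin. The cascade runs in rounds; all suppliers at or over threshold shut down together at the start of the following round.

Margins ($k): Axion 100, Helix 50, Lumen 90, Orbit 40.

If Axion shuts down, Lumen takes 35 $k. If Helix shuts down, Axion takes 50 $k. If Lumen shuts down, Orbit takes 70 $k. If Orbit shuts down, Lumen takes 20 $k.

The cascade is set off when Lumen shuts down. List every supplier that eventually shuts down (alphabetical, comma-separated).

Lumen, Orbit

Round 1 — Lumen shuts down (initial).
  Orbit: +70 → 70 ≥ 40
Round 2 — Orbit shuts down.
No further shutdowns.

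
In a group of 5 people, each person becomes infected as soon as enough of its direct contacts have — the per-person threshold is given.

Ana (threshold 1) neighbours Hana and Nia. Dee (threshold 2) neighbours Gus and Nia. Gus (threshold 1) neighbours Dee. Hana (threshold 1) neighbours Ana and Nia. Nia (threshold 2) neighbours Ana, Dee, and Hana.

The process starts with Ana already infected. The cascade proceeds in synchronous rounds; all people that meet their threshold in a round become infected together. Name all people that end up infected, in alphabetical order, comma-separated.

Round 1 — Ana becomes infected (initial).
Round 2 — checking thresholds:
  Hana: 1 of 2 neighbours ≥ 1, becomes infected.
  Nia: 1 of 3 neighbours < 2, below threshold.
Round 3 — checking thresholds:
  Nia: 2 of 3 neighbours ≥ 2, becomes infected.
Round 4 — no new infections; cascade stops.

Ana, Hana, Nia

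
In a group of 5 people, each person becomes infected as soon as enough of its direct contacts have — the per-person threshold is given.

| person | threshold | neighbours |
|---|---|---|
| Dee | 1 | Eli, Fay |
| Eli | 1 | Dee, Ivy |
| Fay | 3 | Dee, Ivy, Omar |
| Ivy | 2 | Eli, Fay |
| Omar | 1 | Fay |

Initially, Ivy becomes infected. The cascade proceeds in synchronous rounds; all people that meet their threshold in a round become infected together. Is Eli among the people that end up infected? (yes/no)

yes

Round 1 — Ivy becomes infected (initial).
Round 2 — checking thresholds:
  Eli: 1 of 2 neighbours ≥ 1, becomes infected.
  Fay: 1 of 3 neighbours < 3, holds.
Round 3 — checking thresholds:
  Dee: 1 of 2 neighbours ≥ 1, becomes infected.
  Fay: 1 of 3 neighbours < 3, holds.
Round 4 — no new infections; cascade stops.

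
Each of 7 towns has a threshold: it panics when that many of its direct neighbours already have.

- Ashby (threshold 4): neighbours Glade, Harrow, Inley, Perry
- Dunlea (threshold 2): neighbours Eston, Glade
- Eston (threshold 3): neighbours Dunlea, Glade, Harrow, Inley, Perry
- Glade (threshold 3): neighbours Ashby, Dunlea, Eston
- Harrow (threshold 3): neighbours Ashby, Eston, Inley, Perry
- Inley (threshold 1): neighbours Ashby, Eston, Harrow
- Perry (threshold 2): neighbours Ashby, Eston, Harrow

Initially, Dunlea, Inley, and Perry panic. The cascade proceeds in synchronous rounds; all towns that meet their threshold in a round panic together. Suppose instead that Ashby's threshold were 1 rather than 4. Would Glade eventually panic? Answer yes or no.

yes

With Ashby's threshold at 1:
Round 1 — Dunlea, Inley, Perry panic (initial).
Round 2 — checking thresholds:
  Ashby: 2 of 4 neighbours ≥ 1, panics.
  Eston: 3 of 5 neighbours ≥ 3, panics.
  Glade: 1 of 3 neighbours < 3, holds.
  Harrow: 2 of 4 neighbours < 3, holds.
Round 3 — checking thresholds:
  Glade: 3 of 3 neighbours ≥ 3, panics.
  Harrow: 4 of 4 neighbours ≥ 3, panics.
Round 4 — no new panics; cascade stops.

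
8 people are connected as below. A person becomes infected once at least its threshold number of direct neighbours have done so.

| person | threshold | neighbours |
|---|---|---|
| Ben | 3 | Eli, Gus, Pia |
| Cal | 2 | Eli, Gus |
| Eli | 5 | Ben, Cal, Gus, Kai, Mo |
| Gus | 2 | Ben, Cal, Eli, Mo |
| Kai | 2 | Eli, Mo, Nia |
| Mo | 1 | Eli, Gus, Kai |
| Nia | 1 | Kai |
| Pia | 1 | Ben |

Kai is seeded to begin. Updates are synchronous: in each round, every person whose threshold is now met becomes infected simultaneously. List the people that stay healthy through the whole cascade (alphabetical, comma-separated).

Ben, Cal, Eli, Gus, Pia

Round 1 — Kai becomes infected (initial).
Round 2 — checking thresholds:
  Eli: 1 of 5 neighbours < 5, below threshold.
  Mo: 1 of 3 neighbours ≥ 1, becomes infected.
  Nia: 1 of 1 neighbours ≥ 1, becomes infected.
Round 3 — no new infections; cascade stops.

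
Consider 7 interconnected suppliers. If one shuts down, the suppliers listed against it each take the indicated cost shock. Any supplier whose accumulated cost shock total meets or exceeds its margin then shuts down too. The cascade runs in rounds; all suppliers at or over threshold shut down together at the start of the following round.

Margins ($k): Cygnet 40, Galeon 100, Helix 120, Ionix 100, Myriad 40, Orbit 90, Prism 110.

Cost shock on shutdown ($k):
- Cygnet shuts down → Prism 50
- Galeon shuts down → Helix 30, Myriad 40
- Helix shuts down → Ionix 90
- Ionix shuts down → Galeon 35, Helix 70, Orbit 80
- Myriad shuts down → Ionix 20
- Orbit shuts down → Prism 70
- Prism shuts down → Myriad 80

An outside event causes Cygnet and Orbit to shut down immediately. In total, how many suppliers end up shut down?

4

Round 1 — Cygnet, Orbit shut down (initial).
  Prism: +50+70 → 120 ≥ 110
Round 2 — Prism shuts down.
  Myriad: +80 → 80 ≥ 40
Round 3 — Myriad shuts down.
  Ionix: +20 → 20 < 100
No further shutdowns.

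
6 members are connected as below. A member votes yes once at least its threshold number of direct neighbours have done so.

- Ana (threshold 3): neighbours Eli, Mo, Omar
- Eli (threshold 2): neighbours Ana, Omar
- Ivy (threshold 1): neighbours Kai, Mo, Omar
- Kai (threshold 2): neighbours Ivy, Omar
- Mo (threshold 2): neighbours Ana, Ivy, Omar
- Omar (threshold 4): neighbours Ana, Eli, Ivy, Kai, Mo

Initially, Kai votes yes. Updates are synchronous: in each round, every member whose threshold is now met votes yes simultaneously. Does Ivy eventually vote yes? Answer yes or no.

Round 1 — Kai votes yes (initial).
Round 2 — checking thresholds:
  Ivy: 1 of 3 neighbours ≥ 1, votes yes.
  Omar: 1 of 5 neighbours < 4, holds.
Round 3 — no new yes votes; cascade stops.

yes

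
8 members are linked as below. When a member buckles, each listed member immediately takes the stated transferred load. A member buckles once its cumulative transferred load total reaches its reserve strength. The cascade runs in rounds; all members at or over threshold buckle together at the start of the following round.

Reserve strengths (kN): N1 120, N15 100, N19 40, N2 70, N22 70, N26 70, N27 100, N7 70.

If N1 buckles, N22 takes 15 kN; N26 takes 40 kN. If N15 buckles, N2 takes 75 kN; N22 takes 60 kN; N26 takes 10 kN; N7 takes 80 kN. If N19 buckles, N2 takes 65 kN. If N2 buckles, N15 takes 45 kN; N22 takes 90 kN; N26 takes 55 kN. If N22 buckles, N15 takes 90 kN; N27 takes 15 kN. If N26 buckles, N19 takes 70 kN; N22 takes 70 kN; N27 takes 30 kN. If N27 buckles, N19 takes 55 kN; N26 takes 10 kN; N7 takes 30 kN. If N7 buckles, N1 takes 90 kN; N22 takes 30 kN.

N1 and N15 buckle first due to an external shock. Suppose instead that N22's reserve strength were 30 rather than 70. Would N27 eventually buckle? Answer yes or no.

With N22's reserve strength at 30:
Round 1 — N1, N15 buckle (initial).
  N2: +75 → 75 ≥ 70
  N22: +15+60 → 75 ≥ 30
  N26: +40+10 → 50 < 70
  N7: +80 → 80 ≥ 70
Round 2 — N2, N22, N7 buckle.
  N26: +55 → 105 ≥ 70
  N27: +15 → 15 < 100
Round 3 — N26 buckles.
  N19: +70 → 70 ≥ 40
  N27: +30 → 45 < 100
Round 4 — N19 buckles.
No further bucklings.

no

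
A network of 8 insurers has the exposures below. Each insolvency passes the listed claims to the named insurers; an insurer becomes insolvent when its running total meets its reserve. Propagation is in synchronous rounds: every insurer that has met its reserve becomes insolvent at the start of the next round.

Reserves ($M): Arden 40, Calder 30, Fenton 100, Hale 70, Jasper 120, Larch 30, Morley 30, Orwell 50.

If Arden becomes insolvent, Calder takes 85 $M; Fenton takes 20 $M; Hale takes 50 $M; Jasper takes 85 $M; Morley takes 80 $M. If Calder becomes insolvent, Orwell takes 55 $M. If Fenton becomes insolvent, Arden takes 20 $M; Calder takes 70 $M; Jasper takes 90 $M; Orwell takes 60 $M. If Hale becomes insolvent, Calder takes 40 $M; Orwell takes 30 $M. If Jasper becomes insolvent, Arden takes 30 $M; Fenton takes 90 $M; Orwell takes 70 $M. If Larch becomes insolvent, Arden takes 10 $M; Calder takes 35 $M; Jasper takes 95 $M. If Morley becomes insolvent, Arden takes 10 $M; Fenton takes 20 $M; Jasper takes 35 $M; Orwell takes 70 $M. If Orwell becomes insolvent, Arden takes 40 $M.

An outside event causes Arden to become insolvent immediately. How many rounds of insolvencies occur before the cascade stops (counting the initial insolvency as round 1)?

4

Round 1 — Arden becomes insolvent (initial).
  Calder: +85 → 85 ≥ 30
  Fenton: +20 → 20 < 100
  Hale: +50 → 50 < 70
  Jasper: +85 → 85 < 120
  Morley: +80 → 80 ≥ 30
Round 2 — Calder, Morley become insolvent.
  Fenton: +20 → 40 < 100
  Jasper: +35 → 120 ≥ 120
  Orwell: +55+70 → 125 ≥ 50
Round 3 — Jasper, Orwell become insolvent.
  Fenton: +90 → 130 ≥ 100
Round 4 — Fenton becomes insolvent.
No further insolvencies.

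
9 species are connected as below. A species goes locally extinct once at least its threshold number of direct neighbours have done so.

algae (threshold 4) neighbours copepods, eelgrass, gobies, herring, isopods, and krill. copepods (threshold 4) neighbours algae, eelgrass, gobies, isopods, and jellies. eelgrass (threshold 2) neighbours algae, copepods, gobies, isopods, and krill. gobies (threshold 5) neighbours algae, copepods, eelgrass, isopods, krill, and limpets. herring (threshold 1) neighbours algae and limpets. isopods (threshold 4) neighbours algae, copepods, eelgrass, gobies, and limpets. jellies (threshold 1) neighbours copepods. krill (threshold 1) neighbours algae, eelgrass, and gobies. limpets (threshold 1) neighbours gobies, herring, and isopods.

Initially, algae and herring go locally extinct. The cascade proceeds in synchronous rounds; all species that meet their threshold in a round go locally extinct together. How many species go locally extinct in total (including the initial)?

5

Round 1 — algae, herring go locally extinct (initial).
Round 2 — checking thresholds:
  copepods: 1 of 5 neighbours < 4, below threshold.
  eelgrass: 1 of 5 neighbours < 2, below threshold.
  gobies: 1 of 6 neighbours < 5, below threshold.
  isopods: 1 of 5 neighbours < 4, below threshold.
  krill: 1 of 3 neighbours ≥ 1, goes locally extinct.
  limpets: 1 of 3 neighbours ≥ 1, goes locally extinct.
Round 3 — checking thresholds:
  copepods: 1 of 5 neighbours < 4, below threshold.
  eelgrass: 2 of 5 neighbours ≥ 2, goes locally extinct.
  gobies: 3 of 6 neighbours < 5, below threshold.
  isopods: 2 of 5 neighbours < 4, below threshold.
Round 4 — no new extinctions; cascade stops.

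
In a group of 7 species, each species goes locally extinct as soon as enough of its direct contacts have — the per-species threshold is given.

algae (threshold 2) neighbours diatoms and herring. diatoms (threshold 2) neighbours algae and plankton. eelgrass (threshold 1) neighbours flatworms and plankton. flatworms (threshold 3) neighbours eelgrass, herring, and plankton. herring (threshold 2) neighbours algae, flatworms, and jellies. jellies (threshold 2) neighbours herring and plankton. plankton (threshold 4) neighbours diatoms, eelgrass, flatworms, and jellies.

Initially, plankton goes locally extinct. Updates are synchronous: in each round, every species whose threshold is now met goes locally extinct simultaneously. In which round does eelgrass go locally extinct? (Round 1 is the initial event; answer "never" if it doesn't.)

2

Round 1 — plankton goes locally extinct (initial).
Round 2 — checking thresholds:
  diatoms: 1 of 2 neighbours < 2, below threshold.
  eelgrass: 1 of 2 neighbours ≥ 1, goes locally extinct.
  flatworms: 1 of 3 neighbours < 3, below threshold.
  jellies: 1 of 2 neighbours < 2, below threshold.
Round 3 — no new extinctions; cascade stops.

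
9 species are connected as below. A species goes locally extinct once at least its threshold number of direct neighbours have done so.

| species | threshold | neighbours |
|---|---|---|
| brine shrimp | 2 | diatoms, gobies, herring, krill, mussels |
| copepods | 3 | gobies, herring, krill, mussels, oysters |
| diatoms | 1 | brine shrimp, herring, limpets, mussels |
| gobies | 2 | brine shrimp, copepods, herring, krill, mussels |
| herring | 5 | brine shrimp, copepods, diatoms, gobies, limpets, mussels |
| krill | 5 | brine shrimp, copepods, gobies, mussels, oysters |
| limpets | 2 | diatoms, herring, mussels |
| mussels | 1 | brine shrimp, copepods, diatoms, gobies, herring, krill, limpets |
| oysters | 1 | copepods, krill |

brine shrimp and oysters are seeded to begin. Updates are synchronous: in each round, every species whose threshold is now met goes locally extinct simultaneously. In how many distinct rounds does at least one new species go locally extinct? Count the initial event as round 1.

Round 1 — brine shrimp, oysters go locally extinct (initial).
Round 2 — checking thresholds:
  copepods: 1 of 5 neighbours < 3, not yet.
  diatoms: 1 of 4 neighbours ≥ 1, goes locally extinct.
  gobies: 1 of 5 neighbours < 2, not yet.
  herring: 1 of 6 neighbours < 5, not yet.
  krill: 2 of 5 neighbours < 5, not yet.
  mussels: 1 of 7 neighbours ≥ 1, goes locally extinct.
Round 3 — checking thresholds:
  copepods: 2 of 5 neighbours < 3, not yet.
  gobies: 2 of 5 neighbours ≥ 2, goes locally extinct.
  herring: 3 of 6 neighbours < 5, not yet.
  krill: 3 of 5 neighbours < 5, not yet.
  limpets: 2 of 3 neighbours ≥ 2, goes locally extinct.
Round 4 — checking thresholds:
  copepods: 3 of 5 neighbours ≥ 3, goes locally extinct.
  herring: 5 of 6 neighbours ≥ 5, goes locally extinct.
  krill: 4 of 5 neighbours < 5, not yet.
Round 5 — checking thresholds:
  krill: 5 of 5 neighbours ≥ 5, goes locally extinct.
Round 6 — no new extinctions; cascade stops.

5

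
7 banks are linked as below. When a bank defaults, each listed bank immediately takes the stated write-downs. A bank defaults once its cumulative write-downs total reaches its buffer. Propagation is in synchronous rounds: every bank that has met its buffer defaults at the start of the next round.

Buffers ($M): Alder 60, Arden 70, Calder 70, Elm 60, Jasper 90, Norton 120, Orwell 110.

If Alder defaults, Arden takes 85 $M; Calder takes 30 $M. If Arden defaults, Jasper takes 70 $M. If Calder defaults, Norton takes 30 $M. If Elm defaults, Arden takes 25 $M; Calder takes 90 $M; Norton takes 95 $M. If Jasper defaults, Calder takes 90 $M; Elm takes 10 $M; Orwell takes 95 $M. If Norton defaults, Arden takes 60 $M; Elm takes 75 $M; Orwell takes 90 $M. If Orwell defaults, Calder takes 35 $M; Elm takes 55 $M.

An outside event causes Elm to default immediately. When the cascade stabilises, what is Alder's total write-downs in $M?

0

Round 1 — Elm defaults (initial).
  Arden: +25 → 25 < 70
  Calder: +90 → 90 ≥ 70
  Norton: +95 → 95 < 120
Round 2 — Calder defaults.
  Norton: +30 → 125 ≥ 120
Round 3 — Norton defaults.
  Arden: +60 → 85 ≥ 70
  Orwell: +90 → 90 < 110
Round 4 — Arden defaults.
  Jasper: +70 → 70 < 90
No further defaults.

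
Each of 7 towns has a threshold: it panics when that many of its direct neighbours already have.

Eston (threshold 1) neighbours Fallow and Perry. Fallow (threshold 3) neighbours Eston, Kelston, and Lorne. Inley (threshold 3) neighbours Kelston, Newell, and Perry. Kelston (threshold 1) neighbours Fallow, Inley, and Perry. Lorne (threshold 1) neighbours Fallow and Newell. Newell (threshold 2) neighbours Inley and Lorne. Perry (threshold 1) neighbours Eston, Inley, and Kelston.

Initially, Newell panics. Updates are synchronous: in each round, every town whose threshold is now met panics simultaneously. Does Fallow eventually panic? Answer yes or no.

no

Round 1 — Newell panics (initial).
Round 2 — checking thresholds:
  Inley: 1 of 3 neighbours < 3, holds.
  Lorne: 1 of 2 neighbours ≥ 1, panics.
Round 3 — no new panics; cascade stops.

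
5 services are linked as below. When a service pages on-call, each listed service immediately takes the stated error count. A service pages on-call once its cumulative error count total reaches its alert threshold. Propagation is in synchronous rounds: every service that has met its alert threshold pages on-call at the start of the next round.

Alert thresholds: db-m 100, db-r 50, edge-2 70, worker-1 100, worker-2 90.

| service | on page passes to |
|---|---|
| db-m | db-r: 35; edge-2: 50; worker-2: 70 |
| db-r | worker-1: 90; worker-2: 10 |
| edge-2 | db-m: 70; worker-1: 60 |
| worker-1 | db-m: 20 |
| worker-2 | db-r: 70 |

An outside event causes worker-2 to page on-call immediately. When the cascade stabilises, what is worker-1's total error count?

Round 1 — worker-2 pages on-call (initial).
  db-r: +70 → 70 ≥ 50
Round 2 — db-r pages on-call.
  worker-1: +90 → 90 < 100
No further pages.

90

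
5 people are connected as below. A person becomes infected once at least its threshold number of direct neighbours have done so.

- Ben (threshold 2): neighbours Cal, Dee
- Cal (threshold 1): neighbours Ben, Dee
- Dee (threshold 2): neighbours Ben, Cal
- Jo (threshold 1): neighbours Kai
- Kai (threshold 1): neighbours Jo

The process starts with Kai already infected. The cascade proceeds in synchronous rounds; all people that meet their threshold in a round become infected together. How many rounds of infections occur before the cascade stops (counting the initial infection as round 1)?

2

Round 1 — Kai becomes infected (initial).
Round 2 — checking thresholds:
  Jo: 1 of 1 neighbours ≥ 1, becomes infected.
Round 3 — no new infections; cascade stops.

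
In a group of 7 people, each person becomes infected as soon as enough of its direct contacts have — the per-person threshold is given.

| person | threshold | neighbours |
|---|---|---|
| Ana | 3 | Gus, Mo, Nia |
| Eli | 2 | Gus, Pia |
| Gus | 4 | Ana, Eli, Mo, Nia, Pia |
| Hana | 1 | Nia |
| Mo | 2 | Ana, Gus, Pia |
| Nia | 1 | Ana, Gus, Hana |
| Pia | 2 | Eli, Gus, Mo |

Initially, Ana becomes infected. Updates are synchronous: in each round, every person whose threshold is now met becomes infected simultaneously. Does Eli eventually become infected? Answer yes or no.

Round 1 — Ana becomes infected (initial).
Round 2 — checking thresholds:
  Gus: 1 of 5 neighbours < 4, below threshold.
  Mo: 1 of 3 neighbours < 2, below threshold.
  Nia: 1 of 3 neighbours ≥ 1, becomes infected.
Round 3 — checking thresholds:
  Gus: 2 of 5 neighbours < 4, below threshold.
  Hana: 1 of 1 neighbours ≥ 1, becomes infected.
  Mo: 1 of 3 neighbours < 2, below threshold.
Round 4 — no new infections; cascade stops.

no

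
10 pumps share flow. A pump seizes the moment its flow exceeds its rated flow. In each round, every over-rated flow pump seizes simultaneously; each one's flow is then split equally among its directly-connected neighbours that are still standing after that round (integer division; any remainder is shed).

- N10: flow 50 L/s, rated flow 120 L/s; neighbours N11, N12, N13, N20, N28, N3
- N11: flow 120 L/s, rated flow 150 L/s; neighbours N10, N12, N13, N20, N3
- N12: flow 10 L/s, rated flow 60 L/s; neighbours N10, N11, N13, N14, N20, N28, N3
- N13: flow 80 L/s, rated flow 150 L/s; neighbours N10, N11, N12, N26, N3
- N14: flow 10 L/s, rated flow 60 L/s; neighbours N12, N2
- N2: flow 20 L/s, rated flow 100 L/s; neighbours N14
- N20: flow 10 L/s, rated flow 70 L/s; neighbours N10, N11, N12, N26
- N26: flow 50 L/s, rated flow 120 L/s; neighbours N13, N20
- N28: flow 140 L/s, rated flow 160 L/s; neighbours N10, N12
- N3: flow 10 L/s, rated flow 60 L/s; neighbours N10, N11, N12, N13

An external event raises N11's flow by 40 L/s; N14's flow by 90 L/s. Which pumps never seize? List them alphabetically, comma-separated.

N10, N13, N2, N20, N26, N28, N3

Round 1 — N11 at 160 > 150; N14 at 100 > 60. N11, N14 seize.
  N11 sheds 160 L/s to N10, N12, N13, N20, N3: 32 each.
    N10: 50+32 = 82 ≤ 120
    N12: 10+32 = 42 ≤ 60
    N13: 80+32 = 112 ≤ 150
    N20: 10+32 = 42 ≤ 70
    N3: 10+32 = 42 ≤ 60
  N14 sheds 100 L/s to N12, N2: 50 each.
    N12: 42+50 = 92 > 60
    N2: 20+50 = 70 ≤ 100
Round 2 — N12 seizes.
  N12 sheds 92 L/s to N10, N13, N20, N28, N3: 18 each (2 lost).
    N10: 82+18 = 100 ≤ 120
    N13: 112+18 = 130 ≤ 150
    N20: 42+18 = 60 ≤ 70
    N28: 140+18 = 158 ≤ 160
    N3: 42+18 = 60 ≤ 60
No further seizures.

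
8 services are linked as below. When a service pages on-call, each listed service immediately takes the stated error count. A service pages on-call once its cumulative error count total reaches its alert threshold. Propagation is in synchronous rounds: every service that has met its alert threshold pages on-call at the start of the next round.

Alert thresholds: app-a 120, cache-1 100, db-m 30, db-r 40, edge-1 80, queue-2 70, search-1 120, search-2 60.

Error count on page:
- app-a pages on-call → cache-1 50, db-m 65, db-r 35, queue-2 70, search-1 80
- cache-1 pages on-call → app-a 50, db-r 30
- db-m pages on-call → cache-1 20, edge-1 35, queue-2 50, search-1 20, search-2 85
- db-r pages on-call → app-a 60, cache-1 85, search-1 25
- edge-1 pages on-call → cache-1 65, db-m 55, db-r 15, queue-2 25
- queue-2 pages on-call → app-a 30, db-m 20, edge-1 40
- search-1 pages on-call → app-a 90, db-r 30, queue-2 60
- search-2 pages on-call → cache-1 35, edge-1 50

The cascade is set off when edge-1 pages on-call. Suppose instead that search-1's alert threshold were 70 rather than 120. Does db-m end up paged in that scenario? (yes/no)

yes

With search-1's alert threshold at 70:
Round 1 — edge-1 pages on-call (initial).
  cache-1: +65 → 65 < 100
  db-m: +55 → 55 ≥ 30
  db-r: +15 → 15 < 40
  queue-2: +25 → 25 < 70
Round 2 — db-m pages on-call.
  cache-1: +20 → 85 < 100
  queue-2: +50 → 75 ≥ 70
  search-1: +20 → 20 < 70
  search-2: +85 → 85 ≥ 60
Round 3 — queue-2, search-2 page on-call.
  app-a: +30 → 30 < 120
  cache-1: +35 → 120 ≥ 100
Round 4 — cache-1 pages on-call.
  app-a: +50 → 80 < 120
  db-r: +30 → 45 ≥ 40
Round 5 — db-r pages on-call.
  app-a: +60 → 140 ≥ 120
  search-1: +25 → 45 < 70
Round 6 — app-a pages on-call.
  search-1: +80 → 125 ≥ 70
Round 7 — search-1 pages on-call.
No further pages.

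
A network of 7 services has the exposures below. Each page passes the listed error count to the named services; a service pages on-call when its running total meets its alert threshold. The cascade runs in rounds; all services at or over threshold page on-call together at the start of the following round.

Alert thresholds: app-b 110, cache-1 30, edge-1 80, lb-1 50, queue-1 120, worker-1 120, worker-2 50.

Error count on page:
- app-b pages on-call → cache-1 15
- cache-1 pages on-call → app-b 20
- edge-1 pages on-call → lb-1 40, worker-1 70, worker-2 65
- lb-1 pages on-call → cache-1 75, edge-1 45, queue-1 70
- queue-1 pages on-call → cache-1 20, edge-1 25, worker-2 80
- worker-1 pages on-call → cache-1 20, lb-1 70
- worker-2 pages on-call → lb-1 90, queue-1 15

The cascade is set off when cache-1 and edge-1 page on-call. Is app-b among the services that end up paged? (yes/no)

Round 1 — cache-1, edge-1 page on-call (initial).
  app-b: +20 → 20 < 110
  lb-1: +40 → 40 < 50
  worker-1: +70 → 70 < 120
  worker-2: +65 → 65 ≥ 50
Round 2 — worker-2 pages on-call.
  lb-1: +90 → 130 ≥ 50
  queue-1: +15 → 15 < 120
Round 3 — lb-1 pages on-call.
  queue-1: +70 → 85 < 120
No further pages.

no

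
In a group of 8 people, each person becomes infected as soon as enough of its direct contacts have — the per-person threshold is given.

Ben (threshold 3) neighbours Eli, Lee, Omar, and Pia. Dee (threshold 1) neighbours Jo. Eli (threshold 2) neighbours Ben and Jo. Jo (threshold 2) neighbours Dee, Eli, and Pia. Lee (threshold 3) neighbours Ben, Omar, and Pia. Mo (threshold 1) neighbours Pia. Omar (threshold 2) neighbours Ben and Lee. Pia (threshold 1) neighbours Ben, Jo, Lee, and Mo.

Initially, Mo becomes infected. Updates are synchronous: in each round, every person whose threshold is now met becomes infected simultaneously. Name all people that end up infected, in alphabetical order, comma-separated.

Mo, Pia

Round 1 — Mo becomes infected (initial).
Round 2 — checking thresholds:
  Pia: 1 of 4 neighbours ≥ 1, becomes infected.
Round 3 — no new infections; cascade stops.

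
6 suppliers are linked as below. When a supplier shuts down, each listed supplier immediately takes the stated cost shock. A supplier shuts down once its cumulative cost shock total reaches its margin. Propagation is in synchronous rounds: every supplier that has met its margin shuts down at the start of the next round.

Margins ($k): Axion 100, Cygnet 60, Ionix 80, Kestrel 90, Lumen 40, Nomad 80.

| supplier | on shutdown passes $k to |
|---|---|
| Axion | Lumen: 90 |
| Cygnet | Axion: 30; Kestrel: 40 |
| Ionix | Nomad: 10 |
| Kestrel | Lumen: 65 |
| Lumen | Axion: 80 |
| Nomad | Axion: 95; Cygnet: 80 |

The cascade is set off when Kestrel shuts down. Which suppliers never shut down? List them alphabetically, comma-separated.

Axion, Cygnet, Ionix, Nomad

Round 1 — Kestrel shuts down (initial).
  Lumen: +65 → 65 ≥ 40
Round 2 — Lumen shuts down.
  Axion: +80 → 80 < 100
No further shutdowns.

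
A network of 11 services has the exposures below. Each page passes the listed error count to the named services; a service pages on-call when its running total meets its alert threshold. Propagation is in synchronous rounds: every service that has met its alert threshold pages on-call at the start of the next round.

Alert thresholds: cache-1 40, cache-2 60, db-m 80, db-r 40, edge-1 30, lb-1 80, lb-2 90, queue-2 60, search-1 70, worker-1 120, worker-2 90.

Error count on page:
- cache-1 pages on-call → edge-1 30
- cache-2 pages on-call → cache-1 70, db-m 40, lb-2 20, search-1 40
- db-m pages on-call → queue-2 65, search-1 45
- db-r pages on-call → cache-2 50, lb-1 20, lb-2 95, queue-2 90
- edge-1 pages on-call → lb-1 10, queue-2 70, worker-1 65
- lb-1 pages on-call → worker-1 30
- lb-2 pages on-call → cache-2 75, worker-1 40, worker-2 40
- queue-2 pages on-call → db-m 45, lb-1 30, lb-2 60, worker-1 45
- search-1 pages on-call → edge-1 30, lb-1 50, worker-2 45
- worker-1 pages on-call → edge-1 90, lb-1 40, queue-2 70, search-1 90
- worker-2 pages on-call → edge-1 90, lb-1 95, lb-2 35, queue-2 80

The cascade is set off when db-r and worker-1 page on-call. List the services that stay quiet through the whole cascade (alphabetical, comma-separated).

Round 1 — db-r, worker-1 page on-call (initial).
  cache-2: +50 → 50 < 60
  edge-1: +90 → 90 ≥ 30
  lb-1: +20+40 → 60 < 80
  lb-2: +95 → 95 ≥ 90
  queue-2: +90+70 → 160 ≥ 60
  search-1: +90 → 90 ≥ 70
Round 2 — edge-1, lb-2, queue-2, search-1 page on-call.
  cache-2: +75 → 125 ≥ 60
  db-m: +45 → 45 < 80
  lb-1: +10+30+50 → 150 ≥ 80
  worker-2: +40+45 → 85 < 90
Round 3 — cache-2, lb-1 page on-call.
  cache-1: +70 → 70 ≥ 40
  db-m: +40 → 85 ≥ 80
Round 4 — cache-1, db-m page on-call.
No further pages.

worker-2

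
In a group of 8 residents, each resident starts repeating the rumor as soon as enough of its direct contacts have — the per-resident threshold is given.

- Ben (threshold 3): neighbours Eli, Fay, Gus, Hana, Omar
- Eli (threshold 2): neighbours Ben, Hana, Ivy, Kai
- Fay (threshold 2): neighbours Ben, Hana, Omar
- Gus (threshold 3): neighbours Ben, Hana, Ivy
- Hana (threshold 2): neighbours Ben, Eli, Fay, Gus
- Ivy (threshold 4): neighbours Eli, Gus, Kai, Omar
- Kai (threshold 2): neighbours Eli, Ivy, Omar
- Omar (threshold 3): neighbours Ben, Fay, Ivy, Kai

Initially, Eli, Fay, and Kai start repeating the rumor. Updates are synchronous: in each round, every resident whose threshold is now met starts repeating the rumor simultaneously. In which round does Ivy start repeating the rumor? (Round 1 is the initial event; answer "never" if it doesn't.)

never

Round 1 — Eli, Fay, Kai start repeating the rumor (initial).
Round 2 — checking thresholds:
  Ben: 2 of 5 neighbours < 3, not yet.
  Hana: 2 of 4 neighbours ≥ 2, starts repeating the rumor.
  Ivy: 2 of 4 neighbours < 4, not yet.
  Omar: 2 of 4 neighbours < 3, not yet.
Round 3 — checking thresholds:
  Ben: 3 of 5 neighbours ≥ 3, starts repeating the rumor.
  Gus: 1 of 3 neighbours < 3, not yet.
  Ivy: 2 of 4 neighbours < 4, not yet.
  Omar: 2 of 4 neighbours < 3, not yet.
Round 4 — checking thresholds:
  Gus: 2 of 3 neighbours < 3, not yet.
  Ivy: 2 of 4 neighbours < 4, not yet.
  Omar: 3 of 4 neighbours ≥ 3, starts repeating the rumor.
Round 5 — no new spreads; cascade stops.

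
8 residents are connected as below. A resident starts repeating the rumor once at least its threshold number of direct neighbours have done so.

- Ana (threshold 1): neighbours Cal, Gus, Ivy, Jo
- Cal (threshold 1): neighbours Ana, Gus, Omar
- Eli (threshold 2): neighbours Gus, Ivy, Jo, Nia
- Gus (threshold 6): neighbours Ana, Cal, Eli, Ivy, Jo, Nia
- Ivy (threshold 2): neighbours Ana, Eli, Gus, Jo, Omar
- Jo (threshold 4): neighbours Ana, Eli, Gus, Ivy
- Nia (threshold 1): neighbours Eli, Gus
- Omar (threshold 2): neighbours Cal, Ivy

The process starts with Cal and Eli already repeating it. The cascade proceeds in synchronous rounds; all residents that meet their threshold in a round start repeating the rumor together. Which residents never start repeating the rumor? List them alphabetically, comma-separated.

Round 1 — Cal, Eli start repeating the rumor (initial).
Round 2 — checking thresholds:
  Ana: 1 of 4 neighbours ≥ 1, starts repeating the rumor.
  Gus: 2 of 6 neighbours < 6, below threshold.
  Ivy: 1 of 5 neighbours < 2, below threshold.
  Jo: 1 of 4 neighbours < 4, below threshold.
  Nia: 1 of 2 neighbours ≥ 1, starts repeating the rumor.
  Omar: 1 of 2 neighbours < 2, below threshold.
Round 3 — checking thresholds:
  Gus: 4 of 6 neighbours < 6, below threshold.
  Ivy: 2 of 5 neighbours ≥ 2, starts repeating the rumor.
  Jo: 2 of 4 neighbours < 4, below threshold.
  Omar: 1 of 2 neighbours < 2, below threshold.
Round 4 — checking thresholds:
  Gus: 5 of 6 neighbours < 6, below threshold.
  Jo: 3 of 4 neighbours < 4, below threshold.
  Omar: 2 of 2 neighbours ≥ 2, starts repeating the rumor.
Round 5 — no new spreads; cascade stops.

Gus, Jo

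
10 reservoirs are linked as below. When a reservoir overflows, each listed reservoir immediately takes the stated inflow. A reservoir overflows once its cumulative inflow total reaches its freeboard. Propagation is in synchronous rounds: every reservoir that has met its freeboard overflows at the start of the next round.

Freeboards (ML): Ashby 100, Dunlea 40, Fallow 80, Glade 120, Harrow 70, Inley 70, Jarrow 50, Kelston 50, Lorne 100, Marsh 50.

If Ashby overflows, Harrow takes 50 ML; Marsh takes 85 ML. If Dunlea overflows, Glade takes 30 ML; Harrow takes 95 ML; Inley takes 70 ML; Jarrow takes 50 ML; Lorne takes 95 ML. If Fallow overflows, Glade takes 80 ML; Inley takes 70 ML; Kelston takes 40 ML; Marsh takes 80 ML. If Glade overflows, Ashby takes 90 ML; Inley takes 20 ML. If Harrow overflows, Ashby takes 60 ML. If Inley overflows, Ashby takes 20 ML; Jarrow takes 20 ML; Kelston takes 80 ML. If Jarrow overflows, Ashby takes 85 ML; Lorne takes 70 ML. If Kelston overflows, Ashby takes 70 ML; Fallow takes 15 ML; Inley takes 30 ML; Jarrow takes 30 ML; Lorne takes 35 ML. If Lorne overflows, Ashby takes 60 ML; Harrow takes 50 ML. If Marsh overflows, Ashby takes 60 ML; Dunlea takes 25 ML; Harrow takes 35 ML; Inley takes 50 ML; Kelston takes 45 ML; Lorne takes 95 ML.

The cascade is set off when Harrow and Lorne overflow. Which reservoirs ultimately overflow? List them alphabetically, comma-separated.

Ashby, Harrow, Lorne, Marsh

Round 1 — Harrow, Lorne overflow (initial).
  Ashby: +60+60 → 120 ≥ 100
Round 2 — Ashby overflows.
  Marsh: +85 → 85 ≥ 50
Round 3 — Marsh overflows.
  Dunlea: +25 → 25 < 40
  Inley: +50 → 50 < 70
  Kelston: +45 → 45 < 50
No further overflows.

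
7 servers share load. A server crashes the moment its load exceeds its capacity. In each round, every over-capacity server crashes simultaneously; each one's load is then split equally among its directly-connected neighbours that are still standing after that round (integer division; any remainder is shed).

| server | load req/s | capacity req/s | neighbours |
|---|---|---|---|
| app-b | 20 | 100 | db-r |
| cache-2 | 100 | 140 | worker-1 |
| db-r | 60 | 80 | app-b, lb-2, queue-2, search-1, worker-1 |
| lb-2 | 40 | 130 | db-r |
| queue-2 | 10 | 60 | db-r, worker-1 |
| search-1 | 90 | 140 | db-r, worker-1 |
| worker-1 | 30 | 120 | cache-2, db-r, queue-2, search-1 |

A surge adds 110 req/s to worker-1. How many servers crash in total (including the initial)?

Round 1 — worker-1 at 140 > 120. worker-1 crashes.
  worker-1 sheds 140 req/s to cache-2, db-r, queue-2, search-1: 35 each.
    cache-2: 100+35 = 135 ≤ 140
    db-r: 60+35 = 95 > 80
    queue-2: 10+35 = 45 ≤ 60
    search-1: 90+35 = 125 ≤ 140
Round 2 — db-r crashes.
  db-r sheds 95 req/s to app-b, lb-2, queue-2, search-1: 23 each (3 lost).
    app-b: 20+23 = 43 ≤ 100
    lb-2: 40+23 = 63 ≤ 130
    queue-2: 45+23 = 68 > 60
    search-1: 125+23 = 148 > 140
Round 3 — queue-2, search-1 crash.
  queue-2 sheds 68 req/s: no online neighbours, lost.
  search-1 sheds 148 req/s: no online neighbours, lost.
No further crashes.

4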